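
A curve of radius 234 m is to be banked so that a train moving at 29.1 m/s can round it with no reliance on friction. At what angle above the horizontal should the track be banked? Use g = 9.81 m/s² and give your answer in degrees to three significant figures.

For a frictionless banked turn: horizontally N sinθ = mv²/r and vertically N cosθ = mg.
Dividing: tanθ = v²/(r g) = (29.1)²/(234 × 9.81) = 846.8/2296 = 0.3689.
θ = arctan(0.3689) = 20.25°.

20.2°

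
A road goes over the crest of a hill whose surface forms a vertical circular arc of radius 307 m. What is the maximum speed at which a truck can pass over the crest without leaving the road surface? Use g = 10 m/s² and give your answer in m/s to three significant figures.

55.4 m/s

At the crest the centre of the circle is below the truck, so the net downward (centripetal) force is mg − N = mv²/r.
The truck leaves the road when N → 0, giving v_max = √(g r) = √(10.0 × 307) = 55.41 m/s.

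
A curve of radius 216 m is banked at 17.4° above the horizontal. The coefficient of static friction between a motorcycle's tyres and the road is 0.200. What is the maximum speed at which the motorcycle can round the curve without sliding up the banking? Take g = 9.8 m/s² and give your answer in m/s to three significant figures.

34.0 m/s

At the maximum speed, friction acts down the slope at its limiting value f = μN. Radially (horizontal, toward centre): N sinθ + μN cosθ = mv²/r. Vertically: N cosθ − μN sinθ = mg.
Dividing: v² = r g (sinθ + μcosθ)/(cosθ − μsinθ).
sinθ + μcosθ = 0.2990 + 0.200×0.9542 = 0.4899; cosθ − μsinθ = 0.9542 − 0.200×0.2990 = 0.8944.
v² = 216 × 9.8 × 0.4899/0.8944 = 1159 m²/s², so v = 34.05 m/s.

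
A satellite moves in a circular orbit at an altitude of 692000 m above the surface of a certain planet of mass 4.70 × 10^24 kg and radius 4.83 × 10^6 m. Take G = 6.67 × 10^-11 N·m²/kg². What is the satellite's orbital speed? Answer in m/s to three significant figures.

7530 m/s

Orbital radius r = R + h = 4.83 × 10^6 + 692000 = 5.522 × 10^6 m.
Gravity supplies the centripetal force: G M m / r² = m v² / r, so v = √(GM/r).
v = √(6.67 × 10^-11 × 4.70 × 10^24 / 5.522 × 10^6) = √(5.677 × 10^7) = 7535 m/s.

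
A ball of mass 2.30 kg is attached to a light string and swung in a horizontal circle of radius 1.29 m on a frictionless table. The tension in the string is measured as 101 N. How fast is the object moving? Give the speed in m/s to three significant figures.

7.53 m/s

T = m v²/r ⇒ v = √(T r / m) = √(101 × 1.29 / 2.30) = √56.65 = 7.526 m/s.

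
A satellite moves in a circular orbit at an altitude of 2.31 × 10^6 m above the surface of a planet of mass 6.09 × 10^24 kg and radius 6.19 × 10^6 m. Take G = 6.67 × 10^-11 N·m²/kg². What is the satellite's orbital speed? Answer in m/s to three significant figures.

6910 m/s

Orbital radius r = R + h = 6.19 × 10^6 + 2.31 × 10^6 = 8.500 × 10^6 m.
Gravity supplies the centripetal force: G M m / r² = m v² / r, so v = √(GM/r).
v = √(6.67 × 10^-11 × 6.09 × 10^24 / 8.500 × 10^6) = √(4.779 × 10^7) = 6913 m/s.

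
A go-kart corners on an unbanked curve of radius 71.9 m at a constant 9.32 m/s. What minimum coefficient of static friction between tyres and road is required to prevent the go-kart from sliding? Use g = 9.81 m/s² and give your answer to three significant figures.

Friction provides the centripetal force: μ_s m g = m v²/r, so μ_s = v²/(g r) = (9.320)²/(9.81 × 71.9) = 86.86/705.3 = 0.1231.

0.123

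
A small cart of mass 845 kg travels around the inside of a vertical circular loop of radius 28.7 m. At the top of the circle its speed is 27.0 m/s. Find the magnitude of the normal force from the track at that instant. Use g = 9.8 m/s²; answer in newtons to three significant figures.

At the top, both N and the weight mg point inward (toward the centre), so N + mg = mv²/r.
N = m(v²/r − g) = 845 × ((27.0)²/28.7 − 9.8) = 845 × (25.40 − 9.8) = 845 × 15.60 = 13180 N.

13200 N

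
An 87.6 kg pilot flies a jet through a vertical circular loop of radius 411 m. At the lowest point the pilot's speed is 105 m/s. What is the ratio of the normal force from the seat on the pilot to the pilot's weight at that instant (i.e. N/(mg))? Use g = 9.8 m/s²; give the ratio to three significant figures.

3.74

At the bottom, N − mg = mv²/r, so N = m(v²/r + g) and N/(mg) = v²/(rg) + 1 = (105)²/(411 × 9.8) + 1 = 2.737 + 1 = 3.737.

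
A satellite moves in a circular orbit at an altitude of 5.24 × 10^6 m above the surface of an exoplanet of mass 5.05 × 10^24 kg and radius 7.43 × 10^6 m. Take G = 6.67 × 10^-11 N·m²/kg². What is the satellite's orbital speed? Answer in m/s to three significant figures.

Orbital radius r = R + h = 7.43 × 10^6 + 5.24 × 10^6 = 1.267 × 10^7 m.
Gravity supplies the centripetal force: G M m / r² = m v² / r, so v = √(GM/r).
v = √(6.67 × 10^-11 × 5.05 × 10^24 / 1.267 × 10^7) = √(2.659 × 10^7) = 5156 m/s.

5160 m/s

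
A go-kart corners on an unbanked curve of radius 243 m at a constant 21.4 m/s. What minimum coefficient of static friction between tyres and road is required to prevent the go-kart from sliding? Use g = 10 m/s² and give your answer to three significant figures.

Friction provides the centripetal force: μ_s m g = m v²/r, so μ_s = v²/(g r) = (21.40)²/(10.0 × 243) = 458.0/2430 = 0.1885.

0.188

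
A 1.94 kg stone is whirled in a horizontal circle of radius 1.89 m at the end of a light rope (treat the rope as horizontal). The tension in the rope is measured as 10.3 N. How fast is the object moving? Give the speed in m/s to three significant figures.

3.17 m/s

T = m v²/r ⇒ v = √(T r / m) = √(10.3 × 1.89 / 1.94) = √10.03 = 3.168 m/s.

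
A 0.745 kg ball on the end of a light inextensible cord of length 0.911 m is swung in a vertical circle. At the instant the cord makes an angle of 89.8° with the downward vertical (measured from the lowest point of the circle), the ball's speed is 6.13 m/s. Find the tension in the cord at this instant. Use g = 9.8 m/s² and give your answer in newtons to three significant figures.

Take the radial direction toward the centre of the circle as positive. The component of the weight along the string toward the centre is −mg cos φ (φ measured from the bottom), so Newton's second law along the string gives T − mg cos φ = m v²/r.
cos 89.8° = 0.003491, so T = m(v²/r + g cos φ) = 0.745 × ((6.13)²/0.911 + 9.8 × 0.003491) = 0.745 × (41.25 + (0.03421)) = 0.745 × 41.28 = 30.76 N.

30.8 N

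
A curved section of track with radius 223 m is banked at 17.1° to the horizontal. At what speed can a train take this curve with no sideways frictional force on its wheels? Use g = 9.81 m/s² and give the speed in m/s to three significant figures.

25.9 m/s

On a frictionless banked curve, N sinθ = mv²/r and N cosθ = mg, so tanθ = v²/(rg).
v = √(r g tanθ) = √(223 × 9.81 × tan 17.1°) = √(223 × 9.81 × 0.3076) = √673.0 = 25.94 m/s.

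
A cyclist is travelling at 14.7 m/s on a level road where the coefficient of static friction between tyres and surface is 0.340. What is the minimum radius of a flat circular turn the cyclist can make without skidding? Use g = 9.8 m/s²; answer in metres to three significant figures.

64.9 m

At the limit, μ_s m g = m v²/r, so r_min = v²/(μ_s g) = (14.7)²/(0.340 × 9.8) = 216.1/3.332 = 64.85 m.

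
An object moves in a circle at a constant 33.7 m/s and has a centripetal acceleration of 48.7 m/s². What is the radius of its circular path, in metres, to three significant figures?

a_c = v²/r ⇒ r = v²/a_c = (33.7)²/48.7 = 1136/48.7 = 23.32 m.

23.3 m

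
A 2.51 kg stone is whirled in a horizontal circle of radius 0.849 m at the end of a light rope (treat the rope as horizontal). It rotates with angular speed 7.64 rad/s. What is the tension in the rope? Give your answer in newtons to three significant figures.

124 N

v = ωr = 7.64 × 0.849 = 6.486 m/s.
The tension is the only horizontal force, so it supplies the full centripetal force: T = m v²/r = 2.51 × (6.486)²/0.849 = 2.51 × 42.07/0.849 = 124.4 N.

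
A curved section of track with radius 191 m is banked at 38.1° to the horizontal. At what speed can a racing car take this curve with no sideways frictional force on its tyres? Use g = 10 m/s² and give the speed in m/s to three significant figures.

38.7 m/s

On a frictionless banked curve, N sinθ = mv²/r and N cosθ = mg, so tanθ = v²/(rg).
v = √(r g tanθ) = √(191 × 10.0 × tan 38.1°) = √(191 × 10.0 × 0.7841) = √1498 = 38.70 m/s.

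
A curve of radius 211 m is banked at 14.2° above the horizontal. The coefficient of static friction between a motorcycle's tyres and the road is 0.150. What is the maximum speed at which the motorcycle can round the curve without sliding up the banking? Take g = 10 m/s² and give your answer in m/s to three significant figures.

29.7 m/s

At the maximum speed, friction acts down the slope at its limiting value f = μN. Radially (horizontal, toward centre): N sinθ + μN cosθ = mv²/r. Vertically: N cosθ − μN sinθ = mg.
Dividing: v² = r g (sinθ + μcosθ)/(cosθ − μsinθ).
sinθ + μcosθ = 0.2453 + 0.150×0.9694 = 0.3907; cosθ − μsinθ = 0.9694 − 0.150×0.2453 = 0.9326.
v² = 211 × 10.0 × 0.3907/0.9326 = 884.0 m²/s², so v = 29.73 m/s.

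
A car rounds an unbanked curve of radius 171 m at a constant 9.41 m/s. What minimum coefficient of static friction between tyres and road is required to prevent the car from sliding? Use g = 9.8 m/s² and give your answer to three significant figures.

0.0528

Friction provides the centripetal force: μ_s m g = m v²/r, so μ_s = v²/(g r) = (9.410)²/(9.8 × 171) = 88.55/1676 = 0.05284.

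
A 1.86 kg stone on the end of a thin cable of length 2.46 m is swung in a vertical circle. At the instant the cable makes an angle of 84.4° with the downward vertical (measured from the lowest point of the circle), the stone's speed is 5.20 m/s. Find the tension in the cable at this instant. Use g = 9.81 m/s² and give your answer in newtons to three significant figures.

Take the radial direction toward the centre of the circle as positive. The component of the weight along the string toward the centre is −mg cos φ (φ measured from the bottom), so Newton's second law along the string gives T − mg cos φ = m v²/r.
cos 84.4° = 0.09758, so T = m(v²/r + g cos φ) = 1.86 × ((5.20)²/2.46 + 9.81 × 0.09758) = 1.86 × (10.99 + (0.9573)) = 1.86 × 11.95 = 22.23 N.

22.2 N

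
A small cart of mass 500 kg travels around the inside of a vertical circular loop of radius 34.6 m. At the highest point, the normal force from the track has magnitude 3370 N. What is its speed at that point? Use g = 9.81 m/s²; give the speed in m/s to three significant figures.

At the top, N + mg = mv²/r, so v = √(r(N/m + g)) = √(34.6 × (3370/500 + 9.81)) = √(34.6 × 16.55) = √572.6 = 23.93 m/s.

23.9 m/s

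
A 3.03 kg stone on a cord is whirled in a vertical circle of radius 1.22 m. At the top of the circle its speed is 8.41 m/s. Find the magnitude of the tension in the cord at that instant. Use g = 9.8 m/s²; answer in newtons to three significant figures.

At the top, both T and the weight mg point inward (toward the centre), so T + mg = mv²/r.
T = m(v²/r − g) = 3.03 × ((8.41)²/1.22 − 9.8) = 3.03 × (57.97 − 9.8) = 3.03 × 48.17 = 146.0 N.

146 N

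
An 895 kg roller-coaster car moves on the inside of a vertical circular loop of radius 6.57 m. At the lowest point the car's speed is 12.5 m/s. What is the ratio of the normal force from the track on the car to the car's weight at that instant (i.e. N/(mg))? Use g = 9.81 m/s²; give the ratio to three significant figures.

3.42

At the bottom, N − mg = mv²/r, so N = m(v²/r + g) and N/(mg) = v²/(rg) + 1 = (12.5)²/(6.57 × 9.81) + 1 = 2.424 + 1 = 3.424.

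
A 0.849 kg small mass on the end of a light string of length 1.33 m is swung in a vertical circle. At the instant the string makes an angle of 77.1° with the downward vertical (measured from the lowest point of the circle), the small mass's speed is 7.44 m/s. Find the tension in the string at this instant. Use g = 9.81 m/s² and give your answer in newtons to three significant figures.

37.2 N

Take the radial direction toward the centre of the circle as positive. The component of the weight along the string toward the centre is −mg cos φ (φ measured from the bottom), so Newton's second law along the string gives T − mg cos φ = m v²/r.
cos 77.1° = 0.2233, so T = m(v²/r + g cos φ) = 0.849 × ((7.44)²/1.33 + 9.81 × 0.2233) = 0.849 × (41.62 + (2.190)) = 0.849 × 43.81 = 37.19 N.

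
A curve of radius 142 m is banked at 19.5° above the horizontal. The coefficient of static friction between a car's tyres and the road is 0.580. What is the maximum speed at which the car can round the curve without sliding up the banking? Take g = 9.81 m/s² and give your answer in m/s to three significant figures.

At the maximum speed, friction acts down the slope at its limiting value f = μN. Radially (horizontal, toward centre): N sinθ + μN cosθ = mv²/r. Vertically: N cosθ − μN sinθ = mg.
Dividing: v² = r g (sinθ + μcosθ)/(cosθ − μsinθ).
sinθ + μcosθ = 0.3338 + 0.580×0.9426 = 0.8805; cosθ − μsinθ = 0.9426 − 0.580×0.3338 = 0.7490.
v² = 142 × 9.81 × 0.8805/0.7490 = 1638 m²/s², so v = 40.47 m/s.

40.5 m/s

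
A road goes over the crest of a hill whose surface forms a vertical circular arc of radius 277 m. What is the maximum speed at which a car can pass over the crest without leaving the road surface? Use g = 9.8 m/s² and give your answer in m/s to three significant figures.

At the crest the centre of the circle is below the car, so the net downward (centripetal) force is mg − N = mv²/r.
The car leaves the road when N → 0, giving v_max = √(g r) = √(9.8 × 277) = 52.10 m/s.

52.1 m/s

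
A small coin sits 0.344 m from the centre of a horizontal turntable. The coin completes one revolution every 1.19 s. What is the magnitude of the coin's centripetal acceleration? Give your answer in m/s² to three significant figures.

9.59 m/s²

v = 2πr/T = 2π × 0.344/1.19 = 1.816 m/s.
a_c = v²/r = (1.816)²/0.344 = 3.299/0.344 = 9.590 m/s².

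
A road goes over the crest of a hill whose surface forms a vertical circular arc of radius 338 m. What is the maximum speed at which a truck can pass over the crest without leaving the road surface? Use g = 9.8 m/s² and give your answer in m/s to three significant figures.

57.6 m/s

At the crest the centre of the circle is below the truck, so the net downward (centripetal) force is mg − N = mv²/r.
The truck leaves the road when N → 0, giving v_max = √(g r) = √(9.8 × 338) = 57.55 m/s.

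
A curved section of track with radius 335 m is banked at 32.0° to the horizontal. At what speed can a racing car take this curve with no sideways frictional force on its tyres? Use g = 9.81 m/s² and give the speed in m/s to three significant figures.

45.3 m/s

On a frictionless banked curve, N sinθ = mv²/r and N cosθ = mg, so tanθ = v²/(rg).
v = √(r g tanθ) = √(335 × 9.81 × tan 32.0°) = √(335 × 9.81 × 0.6249) = √2054 = 45.32 m/s.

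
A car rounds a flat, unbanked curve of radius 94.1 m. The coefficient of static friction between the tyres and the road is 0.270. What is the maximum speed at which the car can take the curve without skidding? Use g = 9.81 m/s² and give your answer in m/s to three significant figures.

Friction provides the centripetal force on a flat curve. At maximum speed it is at its limiting value: μ_s m g = m v²/r.
Mass cancels: v_max = √(μ_s g r) = √(0.270 × 9.81 × 94.1) = √249.2 = 15.79 m/s.

15.8 m/s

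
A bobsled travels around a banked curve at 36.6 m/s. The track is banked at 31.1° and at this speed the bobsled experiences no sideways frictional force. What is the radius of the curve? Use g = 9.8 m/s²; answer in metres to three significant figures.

227 m

Frictionless banking: tanθ = v²/(rg), so r = v²/(g tanθ).
r = (36.6)²/(9.8 × tan 31.1°) = 1340/(9.8 × 0.6032) = 1340/5.912 = 226.6 m.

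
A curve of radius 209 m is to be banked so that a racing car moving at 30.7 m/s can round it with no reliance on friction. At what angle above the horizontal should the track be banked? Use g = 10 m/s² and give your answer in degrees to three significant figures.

For a frictionless banked turn: horizontally N sinθ = mv²/r and vertically N cosθ = mg.
Dividing: tanθ = v²/(r g) = (30.7)²/(209 × 10.0) = 942.5/2090 = 0.4510.
θ = arctan(0.4510) = 24.27°.

24.3°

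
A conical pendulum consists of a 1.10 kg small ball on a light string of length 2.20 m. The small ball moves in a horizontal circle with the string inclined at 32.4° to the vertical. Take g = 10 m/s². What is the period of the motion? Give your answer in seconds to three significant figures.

r = L sinθ = 1.179 m. From T sinθ = mω²r and T cosθ = mg: tanθ = ω²r/g, so ω² = g tanθ / r = g/(L cosθ).
ω = √(g/(L cosθ)) = √(10.0/(2.20 × 0.8443)) = √5.384 = 2.320 rad/s.
Period = 2π/ω = 2.708 s.

2.71 s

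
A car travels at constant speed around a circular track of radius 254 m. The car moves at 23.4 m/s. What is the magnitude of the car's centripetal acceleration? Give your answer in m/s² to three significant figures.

a_c = v²/r = (23.40)²/254 = 547.6/254 = 2.156 m/s².

2.16 m/s²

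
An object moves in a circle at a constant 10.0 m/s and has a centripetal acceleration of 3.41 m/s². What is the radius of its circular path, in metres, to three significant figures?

29.3 m

a_c = v²/r ⇒ r = v²/a_c = (10.0)²/3.41 = 100.0/3.41 = 29.33 m.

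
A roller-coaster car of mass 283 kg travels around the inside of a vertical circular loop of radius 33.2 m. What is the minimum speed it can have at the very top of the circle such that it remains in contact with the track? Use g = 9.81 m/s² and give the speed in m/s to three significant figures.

At the top, both weight mg and N point toward the centre: N + mg = mv²/r.
At minimum speed N → 0, so mg = mv_min²/r ⇒ v_min = √(g r) = √(9.81 × 33.2) = 18.05 m/s.

18.0 m/s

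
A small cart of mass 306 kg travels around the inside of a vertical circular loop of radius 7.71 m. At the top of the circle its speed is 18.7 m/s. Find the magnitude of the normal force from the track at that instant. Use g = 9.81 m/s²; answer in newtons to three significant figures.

10900 N

At the top, both N and the weight mg point inward (toward the centre), so N + mg = mv²/r.
N = m(v²/r − g) = 306 × ((18.7)²/7.71 − 9.81) = 306 × (45.36 − 9.81) = 306 × 35.55 = 10880 N.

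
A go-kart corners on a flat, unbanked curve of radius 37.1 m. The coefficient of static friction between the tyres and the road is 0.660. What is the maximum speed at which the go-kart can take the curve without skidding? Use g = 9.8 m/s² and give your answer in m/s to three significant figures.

15.5 m/s

Friction provides the centripetal force on a flat curve. At maximum speed it is at its limiting value: μ_s m g = m v²/r.
Mass cancels: v_max = √(μ_s g r) = √(0.660 × 9.8 × 37.1) = √240.0 = 15.49 m/s.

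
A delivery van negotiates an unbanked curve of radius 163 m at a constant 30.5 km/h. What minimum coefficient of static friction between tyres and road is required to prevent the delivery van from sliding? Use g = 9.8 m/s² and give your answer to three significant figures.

v = 30.5/3.6 = 8.472 m/s.
Friction provides the centripetal force: μ_s m g = m v²/r, so μ_s = v²/(g r) = (8.472)²/(9.8 × 163) = 71.78/1597 = 0.04493.

0.0449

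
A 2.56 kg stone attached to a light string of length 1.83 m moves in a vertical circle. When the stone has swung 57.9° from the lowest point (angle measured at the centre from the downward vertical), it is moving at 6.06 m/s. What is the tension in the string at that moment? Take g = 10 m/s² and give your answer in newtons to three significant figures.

65.0 N

Take the radial direction toward the centre of the circle as positive. The component of the weight along the string toward the centre is −mg cos φ (φ measured from the bottom), so Newton's second law along the string gives T − mg cos φ = m v²/r.
cos 57.9° = 0.5314, so T = m(v²/r + g cos φ) = 2.56 × ((6.06)²/1.83 + 10.0 × 0.5314) = 2.56 × (20.07 + (5.314)) = 2.56 × 25.38 = 64.98 N.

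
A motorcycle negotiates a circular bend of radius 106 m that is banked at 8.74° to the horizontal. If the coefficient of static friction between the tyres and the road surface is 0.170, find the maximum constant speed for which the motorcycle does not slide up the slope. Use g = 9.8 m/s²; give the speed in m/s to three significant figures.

At the maximum speed, friction acts down the slope at its limiting value f = μN. Radially (horizontal, toward centre): N sinθ + μN cosθ = mv²/r. Vertically: N cosθ − μN sinθ = mg.
Dividing: v² = r g (sinθ + μcosθ)/(cosθ − μsinθ).
sinθ + μcosθ = 0.1520 + 0.170×0.9884 = 0.3200; cosθ − μsinθ = 0.9884 − 0.170×0.1520 = 0.9626.
v² = 106 × 9.8 × 0.3200/0.9626 = 345.3 m²/s², so v = 18.58 m/s.

18.6 m/s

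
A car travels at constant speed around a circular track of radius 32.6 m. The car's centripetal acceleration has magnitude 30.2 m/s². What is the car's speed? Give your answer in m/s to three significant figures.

31.4 m/s

a_c = v²/r ⇒ v = √(a_c · r) = √(30.2 × 32.6) = √984.5 = 31.38 m/s.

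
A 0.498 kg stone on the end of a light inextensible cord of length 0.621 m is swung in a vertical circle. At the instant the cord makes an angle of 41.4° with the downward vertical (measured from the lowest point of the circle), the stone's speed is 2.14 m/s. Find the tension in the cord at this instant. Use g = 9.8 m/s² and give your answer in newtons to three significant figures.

Take the radial direction toward the centre of the circle as positive. The component of the weight along the string toward the centre is −mg cos φ (φ measured from the bottom), so Newton's second law along the string gives T − mg cos φ = m v²/r.
cos 41.4° = 0.7501, so T = m(v²/r + g cos φ) = 0.498 × ((2.14)²/0.621 + 9.8 × 0.7501) = 0.498 × (7.375 + (7.351)) = 0.498 × 14.73 = 7.333 N.

7.33 N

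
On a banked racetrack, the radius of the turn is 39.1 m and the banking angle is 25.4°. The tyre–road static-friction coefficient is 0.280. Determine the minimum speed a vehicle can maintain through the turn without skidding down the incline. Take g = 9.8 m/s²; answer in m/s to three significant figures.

At the minimum speed, friction acts up the slope at its limiting value f = μN. Radially (horizontal, toward centre): N sinθ − μN cosθ = mv²/r. Vertically: N cosθ + μN sinθ = mg.
Dividing: v² = r g (sinθ − μcosθ)/(cosθ + μsinθ).
sinθ − μcosθ = 0.4289 − 0.280×0.9033 = 0.1760; cosθ + μsinθ = 0.9033 + 0.280×0.4289 = 1.023.
v² = 39.1 × 9.8 × 0.1760/1.023 = 65.90 m²/s², so v = 8.118 m/s.

8.12 m/s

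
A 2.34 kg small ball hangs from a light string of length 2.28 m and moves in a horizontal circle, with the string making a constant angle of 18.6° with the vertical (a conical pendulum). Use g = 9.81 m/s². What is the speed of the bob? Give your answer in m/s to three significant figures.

The radius of the circle is r = L sinθ = 2.28 × sin 18.6° = 0.7272 m.
Horizontally T sinθ = mv²/r and vertically T cosθ = mg, so tanθ = v²/(rg).
v = √(r g tanθ) = √(0.7272 × 9.81 × 0.3365) = √2.401 = 1.549 m/s.

1.55 m/s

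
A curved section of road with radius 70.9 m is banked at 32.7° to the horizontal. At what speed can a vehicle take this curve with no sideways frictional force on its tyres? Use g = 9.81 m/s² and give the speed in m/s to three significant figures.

On a frictionless banked curve, N sinθ = mv²/r and N cosθ = mg, so tanθ = v²/(rg).
v = √(r g tanθ) = √(70.9 × 9.81 × tan 32.7°) = √(70.9 × 9.81 × 0.6420) = √446.5 = 21.13 m/s.

21.1 m/s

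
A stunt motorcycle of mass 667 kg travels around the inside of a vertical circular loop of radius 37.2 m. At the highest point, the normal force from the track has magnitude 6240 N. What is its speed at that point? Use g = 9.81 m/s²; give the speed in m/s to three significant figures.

26.7 m/s

At the top, N + mg = mv²/r, so v = √(r(N/m + g)) = √(37.2 × (6240/667 + 9.81)) = √(37.2 × 19.17) = √712.9 = 26.70 m/s.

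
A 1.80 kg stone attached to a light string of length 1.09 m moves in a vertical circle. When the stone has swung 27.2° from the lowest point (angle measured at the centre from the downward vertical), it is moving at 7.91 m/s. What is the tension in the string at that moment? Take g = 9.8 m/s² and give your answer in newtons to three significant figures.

119 N

Take the radial direction toward the centre of the circle as positive. The component of the weight along the string toward the centre is −mg cos φ (φ measured from the bottom), so Newton's second law along the string gives T − mg cos φ = m v²/r.
cos 27.2° = 0.8894, so T = m(v²/r + g cos φ) = 1.80 × ((7.91)²/1.09 + 9.8 × 0.8894) = 1.80 × (57.40 + (8.716)) = 1.80 × 66.12 = 119.0 N.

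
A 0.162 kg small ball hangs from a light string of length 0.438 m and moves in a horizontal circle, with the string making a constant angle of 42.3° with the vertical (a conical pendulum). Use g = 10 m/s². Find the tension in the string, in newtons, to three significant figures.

Vertically the bob has no acceleration, so T cosθ = mg.
T = mg/cosθ = 0.162 × 10.0 / cos 42.3° = 1.620/0.7396 = 2.190 N.

2.19 N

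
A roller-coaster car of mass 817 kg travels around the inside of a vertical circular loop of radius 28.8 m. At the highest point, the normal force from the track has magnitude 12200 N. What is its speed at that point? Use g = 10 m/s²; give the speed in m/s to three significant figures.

26.8 m/s

At the top, N + mg = mv²/r, so v = √(r(N/m + g)) = √(28.8 × (12200/817 + 10.0)) = √(28.8 × 24.93) = √718.1 = 26.80 m/s.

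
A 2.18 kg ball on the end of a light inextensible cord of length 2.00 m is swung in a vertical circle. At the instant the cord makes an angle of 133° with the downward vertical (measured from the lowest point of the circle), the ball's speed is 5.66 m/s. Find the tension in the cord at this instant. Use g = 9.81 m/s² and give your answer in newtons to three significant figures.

Take the radial direction toward the centre of the circle as positive. The component of the weight along the string toward the centre is −mg cos φ (φ measured from the bottom), so Newton's second law along the string gives T − mg cos φ = m v²/r.
cos 133° = -0.6820, so T = m(v²/r + g cos φ) = 2.18 × ((5.66)²/2.00 + 9.81 × -0.6820) = 2.18 × (16.02 + (-6.690)) = 2.18 × 9.327 = 20.33 N.

20.3 N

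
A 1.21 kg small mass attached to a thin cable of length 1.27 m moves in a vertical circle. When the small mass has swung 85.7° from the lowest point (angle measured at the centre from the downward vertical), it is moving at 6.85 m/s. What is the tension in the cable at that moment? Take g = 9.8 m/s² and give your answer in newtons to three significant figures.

45.6 N

Take the radial direction toward the centre of the circle as positive. The component of the weight along the string toward the centre is −mg cos φ (φ measured from the bottom), so Newton's second law along the string gives T − mg cos φ = m v²/r.
cos 85.7° = 0.07498, so T = m(v²/r + g cos φ) = 1.21 × ((6.85)²/1.27 + 9.8 × 0.07498) = 1.21 × (36.95 + (0.7348)) = 1.21 × 37.68 = 45.59 N.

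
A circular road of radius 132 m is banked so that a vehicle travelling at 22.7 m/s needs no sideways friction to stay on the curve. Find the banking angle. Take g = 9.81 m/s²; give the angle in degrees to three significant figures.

21.7°

For a frictionless banked turn: horizontally N sinθ = mv²/r and vertically N cosθ = mg.
Dividing: tanθ = v²/(r g) = (22.7)²/(132 × 9.81) = 515.3/1295 = 0.3979.
θ = arctan(0.3979) = 21.70°.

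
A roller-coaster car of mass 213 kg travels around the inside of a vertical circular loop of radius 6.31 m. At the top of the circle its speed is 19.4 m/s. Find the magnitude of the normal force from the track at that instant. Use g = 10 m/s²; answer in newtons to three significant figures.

At the top, both N and the weight mg point inward (toward the centre), so N + mg = mv²/r.
N = m(v²/r − g) = 213 × ((19.4)²/6.31 − 10.0) = 213 × (59.65 − 10.0) = 213 × 49.65 = 10570 N.

10600 N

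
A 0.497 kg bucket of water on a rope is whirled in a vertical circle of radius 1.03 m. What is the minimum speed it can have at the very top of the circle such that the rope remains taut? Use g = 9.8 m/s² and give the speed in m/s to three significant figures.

3.18 m/s

At the top, both weight mg and T point toward the centre: T + mg = mv²/r.
At minimum speed T → 0, so mg = mv_min²/r ⇒ v_min = √(g r) = √(9.8 × 1.03) = 3.177 m/s.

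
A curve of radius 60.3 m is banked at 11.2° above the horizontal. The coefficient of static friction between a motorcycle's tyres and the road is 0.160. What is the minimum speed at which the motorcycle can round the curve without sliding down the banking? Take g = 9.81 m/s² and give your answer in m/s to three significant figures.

At the minimum speed, friction acts up the slope at its limiting value f = μN. Radially (horizontal, toward centre): N sinθ − μN cosθ = mv²/r. Vertically: N cosθ + μN sinθ = mg.
Dividing: v² = r g (sinθ − μcosθ)/(cosθ + μsinθ).
sinθ − μcosθ = 0.1942 − 0.160×0.9810 = 0.03728; cosθ + μsinθ = 0.9810 + 0.160×0.1942 = 1.012.
v² = 60.3 × 9.81 × 0.03728/1.012 = 21.79 m²/s², so v = 4.668 m/s.

4.67 m/s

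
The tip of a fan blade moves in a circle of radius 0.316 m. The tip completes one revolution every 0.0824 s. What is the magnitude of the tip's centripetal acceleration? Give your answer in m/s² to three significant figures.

1840 m/s²

v = 2πr/T = 2π × 0.316/0.0824 = 24.10 m/s.
a_c = v²/r = (24.10)²/0.316 = 580.6/0.316 = 1837 m/s².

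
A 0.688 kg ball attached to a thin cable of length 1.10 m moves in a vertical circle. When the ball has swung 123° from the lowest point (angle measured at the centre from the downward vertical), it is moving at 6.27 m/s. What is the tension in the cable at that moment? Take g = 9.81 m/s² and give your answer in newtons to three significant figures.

20.9 N

Take the radial direction toward the centre of the circle as positive. The component of the weight along the string toward the centre is −mg cos φ (φ measured from the bottom), so Newton's second law along the string gives T − mg cos φ = m v²/r.
cos 123° = -0.5446, so T = m(v²/r + g cos φ) = 0.688 × ((6.27)²/1.10 + 9.81 × -0.5446) = 0.688 × (35.74 + (-5.343)) = 0.688 × 30.40 = 20.91 N.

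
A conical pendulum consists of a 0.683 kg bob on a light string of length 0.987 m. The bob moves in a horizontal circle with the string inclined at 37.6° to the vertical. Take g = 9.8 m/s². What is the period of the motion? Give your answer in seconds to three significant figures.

1.77 s

r = L sinθ = 0.6022 m. From T sinθ = mω²r and T cosθ = mg: tanθ = ω²r/g, so ω² = g tanθ / r = g/(L cosθ).
ω = √(g/(L cosθ)) = √(9.8/(0.987 × 0.7923)) = √12.53 = 3.540 rad/s.
Period = 2π/ω = 1.775 s.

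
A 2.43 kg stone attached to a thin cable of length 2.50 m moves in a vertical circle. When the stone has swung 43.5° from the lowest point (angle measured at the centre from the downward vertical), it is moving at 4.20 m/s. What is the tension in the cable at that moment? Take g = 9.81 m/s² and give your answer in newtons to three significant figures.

Take the radial direction toward the centre of the circle as positive. The component of the weight along the string toward the centre is −mg cos φ (φ measured from the bottom), so Newton's second law along the string gives T − mg cos φ = m v²/r.
cos 43.5° = 0.7254, so T = m(v²/r + g cos φ) = 2.43 × ((4.20)²/2.50 + 9.81 × 0.7254) = 2.43 × (7.056 + (7.116)) = 2.43 × 14.17 = 34.44 N.

34.4 N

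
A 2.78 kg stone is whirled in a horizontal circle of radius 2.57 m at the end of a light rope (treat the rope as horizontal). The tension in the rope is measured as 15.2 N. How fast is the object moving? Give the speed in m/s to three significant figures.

T = m v²/r ⇒ v = √(T r / m) = √(15.2 × 2.57 / 2.78) = √14.05 = 3.749 m/s.

3.75 m/s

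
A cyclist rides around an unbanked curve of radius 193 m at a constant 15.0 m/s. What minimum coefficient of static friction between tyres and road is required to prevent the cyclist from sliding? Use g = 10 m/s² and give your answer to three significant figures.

0.117

Friction provides the centripetal force: μ_s m g = m v²/r, so μ_s = v²/(g r) = (15.00)²/(10.0 × 193) = 225.0/1930 = 0.1166.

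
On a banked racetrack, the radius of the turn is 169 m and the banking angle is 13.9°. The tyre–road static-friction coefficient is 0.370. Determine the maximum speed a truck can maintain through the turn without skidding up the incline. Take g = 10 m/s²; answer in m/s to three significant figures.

At the maximum speed, friction acts down the slope at its limiting value f = μN. Radially (horizontal, toward centre): N sinθ + μN cosθ = mv²/r. Vertically: N cosθ − μN sinθ = mg.
Dividing: v² = r g (sinθ + μcosθ)/(cosθ − μsinθ).
sinθ + μcosθ = 0.2402 + 0.370×0.9707 = 0.5994; cosθ − μsinθ = 0.9707 − 0.370×0.2402 = 0.8818.
v² = 169 × 10.0 × 0.5994/0.8818 = 1149 m²/s², so v = 33.89 m/s.

33.9 m/s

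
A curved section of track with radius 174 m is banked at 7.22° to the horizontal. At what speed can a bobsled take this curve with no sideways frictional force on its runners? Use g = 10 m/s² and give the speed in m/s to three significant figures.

14.8 m/s

On a frictionless banked curve, N sinθ = mv²/r and N cosθ = mg, so tanθ = v²/(rg).
v = √(r g tanθ) = √(174 × 10.0 × tan 7.22°) = √(174 × 10.0 × 0.1267) = √220.4 = 14.85 m/s.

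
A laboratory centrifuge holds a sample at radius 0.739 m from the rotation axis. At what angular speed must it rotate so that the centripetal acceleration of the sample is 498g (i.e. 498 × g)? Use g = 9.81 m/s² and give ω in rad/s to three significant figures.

Centripetal acceleration a_c = ω²r. Setting ω²r = 498g:
ω = √(498g / r) = √(498 × 9.81 / 0.739) = √6611 = 81.31 rad/s.

81.3 rad/s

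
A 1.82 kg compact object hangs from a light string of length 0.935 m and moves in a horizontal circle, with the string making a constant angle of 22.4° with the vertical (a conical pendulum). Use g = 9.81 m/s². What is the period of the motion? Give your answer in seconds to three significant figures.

r = L sinθ = 0.3563 m. From T sinθ = mω²r and T cosθ = mg: tanθ = ω²r/g, so ω² = g tanθ / r = g/(L cosθ).
ω = √(g/(L cosθ)) = √(9.81/(0.935 × 0.9245)) = √11.35 = 3.369 rad/s.
Period = 2π/ω = 1.865 s.

1.87 s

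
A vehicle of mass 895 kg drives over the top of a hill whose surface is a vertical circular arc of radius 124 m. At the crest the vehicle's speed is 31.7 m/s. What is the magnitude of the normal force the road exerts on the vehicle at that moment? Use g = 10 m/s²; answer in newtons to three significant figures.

1700 N

At the crest the centripetal acceleration points downward (toward the centre of the arc), so mg − N = mv²/r.
N = m(g − v²/r) = 895 × (10.0 − (31.7)²/124) = 895 × (10.0 − 8.104) = 895 × 1.896 = 1697 N.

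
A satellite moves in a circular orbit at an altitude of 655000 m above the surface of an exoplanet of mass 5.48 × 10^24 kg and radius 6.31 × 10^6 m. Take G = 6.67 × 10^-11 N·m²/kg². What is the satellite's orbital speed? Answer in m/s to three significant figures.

7240 m/s

Orbital radius r = R + h = 6.31 × 10^6 + 655000 = 6.965 × 10^6 m.
Gravity supplies the centripetal force: G M m / r² = m v² / r, so v = √(GM/r).
v = √(6.67 × 10^-11 × 5.48 × 10^24 / 6.965 × 10^6) = √(5.248 × 10^7) = 7244 m/s.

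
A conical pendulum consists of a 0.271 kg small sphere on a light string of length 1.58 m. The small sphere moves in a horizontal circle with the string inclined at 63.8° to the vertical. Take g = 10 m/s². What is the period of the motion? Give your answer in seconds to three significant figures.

1.66 s

r = L sinθ = 1.418 m. From T sinθ = mω²r and T cosθ = mg: tanθ = ω²r/g, so ω² = g tanθ / r = g/(L cosθ).
ω = √(g/(L cosθ)) = √(10.0/(1.58 × 0.4415)) = √14.34 = 3.786 rad/s.
Period = 2π/ω = 1.659 s.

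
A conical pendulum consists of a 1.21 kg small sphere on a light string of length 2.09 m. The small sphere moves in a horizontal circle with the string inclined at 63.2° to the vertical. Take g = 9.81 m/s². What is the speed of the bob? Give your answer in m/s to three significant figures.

The radius of the circle is r = L sinθ = 2.09 × sin 63.2° = 1.866 m.
Horizontally T sinθ = mv²/r and vertically T cosθ = mg, so tanθ = v²/(rg).
v = √(r g tanθ) = √(1.866 × 9.81 × 1.980) = √36.23 = 6.019 m/s.

6.02 m/s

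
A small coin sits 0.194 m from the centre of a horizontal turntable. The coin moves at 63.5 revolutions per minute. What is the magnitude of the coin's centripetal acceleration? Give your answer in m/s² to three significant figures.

ω = 63.5 rev/min × 2π/60 = 6.650 rad/s, so v = ωr = 6.650 × 0.194 = 1.290 m/s.
a_c = v²/r = (1.290)²/0.194 = 1.664/0.194 = 8.578 m/s².

8.58 m/s²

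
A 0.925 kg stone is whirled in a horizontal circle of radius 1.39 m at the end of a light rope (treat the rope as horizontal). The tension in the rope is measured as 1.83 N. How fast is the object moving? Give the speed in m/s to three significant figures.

T = m v²/r ⇒ v = √(T r / m) = √(1.83 × 1.39 / 0.925) = √2.750 = 1.658 m/s.

1.66 m/s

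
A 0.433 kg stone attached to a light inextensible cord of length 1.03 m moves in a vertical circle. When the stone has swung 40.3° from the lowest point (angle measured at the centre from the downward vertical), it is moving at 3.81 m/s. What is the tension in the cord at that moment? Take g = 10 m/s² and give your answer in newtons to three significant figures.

Take the radial direction toward the centre of the circle as positive. The component of the weight along the string toward the centre is −mg cos φ (φ measured from the bottom), so Newton's second law along the string gives T − mg cos φ = m v²/r.
cos 40.3° = 0.7627, so T = m(v²/r + g cos φ) = 0.433 × ((3.81)²/1.03 + 10.0 × 0.7627) = 0.433 × (14.09 + (7.627)) = 0.433 × 21.72 = 9.405 N.

9.40 N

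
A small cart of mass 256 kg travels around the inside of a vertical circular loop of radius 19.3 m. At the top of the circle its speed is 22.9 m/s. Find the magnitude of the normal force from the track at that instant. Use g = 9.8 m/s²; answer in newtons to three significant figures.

At the top, both N and the weight mg point inward (toward the centre), so N + mg = mv²/r.
N = m(v²/r − g) = 256 × ((22.9)²/19.3 − 9.8) = 256 × (27.17 − 9.8) = 256 × 17.37 = 4447 N.

4450 N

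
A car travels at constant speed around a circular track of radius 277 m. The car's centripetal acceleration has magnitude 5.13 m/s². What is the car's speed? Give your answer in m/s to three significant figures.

37.7 m/s

a_c = v²/r ⇒ v = √(a_c · r) = √(5.13 × 277) = √1421 = 37.70 m/s.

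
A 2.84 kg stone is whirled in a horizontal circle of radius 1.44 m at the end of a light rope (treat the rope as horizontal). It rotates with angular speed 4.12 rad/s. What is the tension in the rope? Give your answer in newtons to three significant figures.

v = ωr = 4.12 × 1.44 = 5.933 m/s.
The tension is the only horizontal force, so it supplies the full centripetal force: T = m v²/r = 2.84 × (5.933)²/1.44 = 2.84 × 35.20/1.44 = 69.42 N.

69.4 N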